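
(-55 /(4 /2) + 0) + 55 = 27.50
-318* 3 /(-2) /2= 477 /2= 238.50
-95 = -95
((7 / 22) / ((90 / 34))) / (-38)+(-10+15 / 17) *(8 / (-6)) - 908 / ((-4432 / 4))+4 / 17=2339917769 / 177152580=13.21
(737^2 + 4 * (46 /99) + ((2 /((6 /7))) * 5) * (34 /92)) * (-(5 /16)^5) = -7730061640625 /4775215104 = -1618.79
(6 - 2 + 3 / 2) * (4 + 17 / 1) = 231 / 2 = 115.50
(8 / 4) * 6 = 12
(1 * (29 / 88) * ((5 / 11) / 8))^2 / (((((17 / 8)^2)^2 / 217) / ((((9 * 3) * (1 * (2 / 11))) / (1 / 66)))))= 1478225700 / 1222830961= 1.21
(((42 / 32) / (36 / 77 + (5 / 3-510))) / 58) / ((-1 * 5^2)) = 4851 / 2721754400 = 0.00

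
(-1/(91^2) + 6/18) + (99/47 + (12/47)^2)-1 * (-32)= 1893559957/54878187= 34.50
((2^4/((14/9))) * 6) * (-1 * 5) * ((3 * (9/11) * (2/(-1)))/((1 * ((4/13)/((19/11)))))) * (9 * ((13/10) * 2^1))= 168538968/847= 198983.43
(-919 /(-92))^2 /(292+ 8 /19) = 16046659 /47025984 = 0.34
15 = 15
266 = 266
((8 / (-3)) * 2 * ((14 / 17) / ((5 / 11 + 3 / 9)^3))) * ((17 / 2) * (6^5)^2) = -10140540512256 / 2197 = -4615630638.26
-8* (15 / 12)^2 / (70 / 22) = -55 / 14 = -3.93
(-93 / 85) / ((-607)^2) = -93 / 31318165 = -0.00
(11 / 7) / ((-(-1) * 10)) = 11 / 70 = 0.16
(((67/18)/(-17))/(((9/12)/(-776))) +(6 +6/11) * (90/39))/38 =7930576/1247103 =6.36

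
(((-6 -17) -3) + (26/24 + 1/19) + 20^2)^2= 7315551961/51984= 140726.99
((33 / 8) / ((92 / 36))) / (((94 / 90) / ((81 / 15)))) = 72171 / 8648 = 8.35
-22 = -22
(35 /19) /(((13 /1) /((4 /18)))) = 0.03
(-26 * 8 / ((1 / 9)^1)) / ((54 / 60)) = -2080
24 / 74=12 / 37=0.32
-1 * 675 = -675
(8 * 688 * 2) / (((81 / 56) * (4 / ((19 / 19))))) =154112 / 81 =1902.62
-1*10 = -10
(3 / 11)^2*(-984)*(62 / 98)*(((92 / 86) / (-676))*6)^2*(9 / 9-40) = 3921197688 / 24085098037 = 0.16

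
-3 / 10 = -0.30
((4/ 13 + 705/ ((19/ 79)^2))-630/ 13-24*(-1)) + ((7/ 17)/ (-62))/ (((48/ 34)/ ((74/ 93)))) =3949852542425/ 324718056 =12163.94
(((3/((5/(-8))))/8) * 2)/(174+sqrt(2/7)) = -3654/529825+3 * sqrt(14)/529825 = -0.01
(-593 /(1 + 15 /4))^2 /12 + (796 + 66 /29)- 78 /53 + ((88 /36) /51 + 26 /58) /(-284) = 151572405705047 /72328939092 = 2095.60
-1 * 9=-9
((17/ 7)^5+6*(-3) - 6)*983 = 999208687/ 16807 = 59451.94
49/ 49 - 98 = -97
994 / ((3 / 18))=5964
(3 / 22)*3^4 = 243 / 22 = 11.05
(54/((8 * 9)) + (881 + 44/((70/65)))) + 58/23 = 595783/644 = 925.13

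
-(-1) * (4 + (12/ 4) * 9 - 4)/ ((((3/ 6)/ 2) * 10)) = 54/ 5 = 10.80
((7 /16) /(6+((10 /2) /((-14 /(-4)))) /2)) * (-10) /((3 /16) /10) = -4900 /141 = -34.75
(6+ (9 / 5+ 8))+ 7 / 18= 1457 / 90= 16.19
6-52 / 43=206 / 43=4.79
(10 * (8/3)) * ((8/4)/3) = 160/9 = 17.78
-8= -8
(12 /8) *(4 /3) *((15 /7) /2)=15 /7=2.14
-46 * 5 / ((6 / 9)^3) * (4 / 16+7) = -90045 / 16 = -5627.81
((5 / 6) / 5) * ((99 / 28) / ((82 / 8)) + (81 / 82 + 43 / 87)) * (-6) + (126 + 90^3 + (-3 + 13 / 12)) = 72821814473 / 99876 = 729122.26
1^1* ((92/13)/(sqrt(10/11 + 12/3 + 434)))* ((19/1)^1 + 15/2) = 1219* sqrt(13277)/15691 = 8.95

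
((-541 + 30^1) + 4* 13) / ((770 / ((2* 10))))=-918 / 77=-11.92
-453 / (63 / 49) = -1057 / 3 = -352.33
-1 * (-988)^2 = -976144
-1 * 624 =-624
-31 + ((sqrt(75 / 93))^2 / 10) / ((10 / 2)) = -1921 / 62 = -30.98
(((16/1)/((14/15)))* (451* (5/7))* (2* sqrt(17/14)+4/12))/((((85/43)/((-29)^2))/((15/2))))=4892853900/833+14678561700* sqrt(238)/5831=44709277.66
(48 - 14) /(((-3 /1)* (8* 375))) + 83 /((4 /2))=186733 /4500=41.50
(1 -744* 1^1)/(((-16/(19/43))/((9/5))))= 127053/3440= 36.93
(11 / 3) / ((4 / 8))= 22 / 3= 7.33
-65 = -65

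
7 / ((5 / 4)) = 28 / 5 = 5.60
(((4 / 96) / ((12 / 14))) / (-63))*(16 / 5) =-1 / 405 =-0.00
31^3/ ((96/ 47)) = 1400177/ 96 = 14585.18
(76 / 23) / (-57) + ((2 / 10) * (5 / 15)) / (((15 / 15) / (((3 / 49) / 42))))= -13697 / 236670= -0.06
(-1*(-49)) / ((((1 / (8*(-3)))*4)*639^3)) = -98 / 86972373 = -0.00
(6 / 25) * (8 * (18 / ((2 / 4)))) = 1728 / 25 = 69.12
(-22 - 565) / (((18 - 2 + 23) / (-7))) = 4109 / 39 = 105.36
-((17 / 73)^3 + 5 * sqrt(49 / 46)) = -35 * sqrt(46) / 46 - 4913 / 389017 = -5.17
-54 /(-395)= 54 /395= 0.14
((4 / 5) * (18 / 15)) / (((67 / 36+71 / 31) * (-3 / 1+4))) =26784 / 115825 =0.23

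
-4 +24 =20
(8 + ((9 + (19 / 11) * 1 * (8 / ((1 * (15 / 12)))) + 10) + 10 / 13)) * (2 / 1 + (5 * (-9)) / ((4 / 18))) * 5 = -11131359 / 286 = -38920.84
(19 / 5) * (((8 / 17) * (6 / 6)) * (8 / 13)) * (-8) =-9728 / 1105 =-8.80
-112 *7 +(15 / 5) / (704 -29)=-176399 / 225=-784.00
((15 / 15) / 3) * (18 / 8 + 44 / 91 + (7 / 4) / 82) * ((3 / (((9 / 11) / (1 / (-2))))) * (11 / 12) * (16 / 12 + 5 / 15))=-16582445 / 6447168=-2.57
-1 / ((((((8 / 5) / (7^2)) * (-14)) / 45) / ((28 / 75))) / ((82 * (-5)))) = -30135 / 2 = -15067.50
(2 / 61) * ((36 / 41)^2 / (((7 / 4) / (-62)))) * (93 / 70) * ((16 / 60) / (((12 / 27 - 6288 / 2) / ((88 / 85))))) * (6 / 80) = 269018496 / 34326817424375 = 0.00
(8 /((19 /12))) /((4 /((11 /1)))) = 264 /19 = 13.89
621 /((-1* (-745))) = 621 /745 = 0.83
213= 213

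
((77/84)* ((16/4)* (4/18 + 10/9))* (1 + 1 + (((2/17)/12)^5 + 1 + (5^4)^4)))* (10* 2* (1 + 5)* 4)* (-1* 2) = -741265187709886366602680/1035075753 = -716145833347413.33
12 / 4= 3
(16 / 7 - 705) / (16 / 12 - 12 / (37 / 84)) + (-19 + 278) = 5760197 / 20132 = 286.12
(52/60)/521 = 13/7815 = 0.00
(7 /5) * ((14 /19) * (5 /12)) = 49 /114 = 0.43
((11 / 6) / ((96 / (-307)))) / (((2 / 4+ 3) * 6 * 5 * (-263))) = 3377 / 15906240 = 0.00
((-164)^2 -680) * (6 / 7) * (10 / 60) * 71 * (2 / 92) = 930668 / 161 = 5780.55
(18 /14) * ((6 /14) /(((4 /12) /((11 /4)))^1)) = 891 /196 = 4.55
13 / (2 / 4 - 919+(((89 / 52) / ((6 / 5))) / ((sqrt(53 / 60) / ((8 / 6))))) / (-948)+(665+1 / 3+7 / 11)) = -86334670441675656 / 1677086191315402519+25879845420* sqrt(795) / 1677086191315402519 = -0.05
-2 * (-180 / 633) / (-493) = -120 / 104023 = -0.00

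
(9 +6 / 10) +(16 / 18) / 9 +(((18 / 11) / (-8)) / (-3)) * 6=90061 / 8910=10.11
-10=-10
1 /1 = 1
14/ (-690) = -7/ 345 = -0.02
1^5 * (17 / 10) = 17 / 10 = 1.70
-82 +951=869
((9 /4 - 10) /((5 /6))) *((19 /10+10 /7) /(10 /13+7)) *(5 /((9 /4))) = -8.85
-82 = -82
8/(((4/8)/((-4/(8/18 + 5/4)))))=-37.77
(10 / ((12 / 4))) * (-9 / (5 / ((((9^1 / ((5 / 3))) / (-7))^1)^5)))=86093442 / 52521875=1.64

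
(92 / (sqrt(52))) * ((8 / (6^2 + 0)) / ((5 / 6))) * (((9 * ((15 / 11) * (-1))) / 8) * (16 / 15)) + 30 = 30- 1104 * sqrt(13) / 715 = 24.43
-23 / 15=-1.53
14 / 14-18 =-17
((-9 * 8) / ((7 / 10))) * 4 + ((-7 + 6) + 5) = -2852 / 7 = -407.43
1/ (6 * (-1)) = -1/ 6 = -0.17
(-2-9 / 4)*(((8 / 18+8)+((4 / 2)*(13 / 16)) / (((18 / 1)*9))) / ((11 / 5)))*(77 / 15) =-1303883 / 15552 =-83.84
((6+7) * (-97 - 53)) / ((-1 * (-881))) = -1950 / 881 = -2.21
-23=-23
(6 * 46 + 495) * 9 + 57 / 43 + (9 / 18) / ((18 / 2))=5371855 / 774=6940.38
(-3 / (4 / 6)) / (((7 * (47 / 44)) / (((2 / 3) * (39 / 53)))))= -5148 / 17437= -0.30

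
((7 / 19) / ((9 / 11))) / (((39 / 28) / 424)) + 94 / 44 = 20424611 / 146718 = 139.21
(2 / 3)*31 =62 / 3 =20.67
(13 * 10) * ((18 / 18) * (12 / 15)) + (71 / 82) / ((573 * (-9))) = 43978825 / 422874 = 104.00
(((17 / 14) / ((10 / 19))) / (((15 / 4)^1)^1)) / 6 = 0.10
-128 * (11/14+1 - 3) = 1088/7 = 155.43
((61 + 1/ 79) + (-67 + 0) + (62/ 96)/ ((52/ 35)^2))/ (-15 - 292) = 58391591/ 3147845376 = 0.02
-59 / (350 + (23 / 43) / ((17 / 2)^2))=-733193 / 4349542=-0.17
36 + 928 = 964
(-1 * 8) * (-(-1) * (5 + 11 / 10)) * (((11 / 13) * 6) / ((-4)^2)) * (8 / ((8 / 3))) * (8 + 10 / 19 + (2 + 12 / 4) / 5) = -1093059 / 2470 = -442.53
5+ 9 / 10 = 59 / 10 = 5.90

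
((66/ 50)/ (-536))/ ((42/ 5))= -0.00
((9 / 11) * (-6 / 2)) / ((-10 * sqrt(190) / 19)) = 27 * sqrt(190) / 1100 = 0.34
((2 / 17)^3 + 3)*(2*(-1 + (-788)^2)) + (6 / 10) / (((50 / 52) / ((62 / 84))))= 16024833216689 / 4298875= 3727680.66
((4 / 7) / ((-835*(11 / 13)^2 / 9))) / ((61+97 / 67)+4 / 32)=-3261024 / 23720290055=-0.00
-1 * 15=-15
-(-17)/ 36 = 17/ 36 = 0.47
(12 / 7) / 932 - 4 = -6521 / 1631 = -4.00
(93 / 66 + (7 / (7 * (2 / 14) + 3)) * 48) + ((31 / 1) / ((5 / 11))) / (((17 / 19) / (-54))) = -7537337 / 1870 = -4030.66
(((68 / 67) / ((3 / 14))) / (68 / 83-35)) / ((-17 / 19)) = 88312 / 570237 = 0.15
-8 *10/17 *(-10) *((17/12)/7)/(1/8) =1600/21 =76.19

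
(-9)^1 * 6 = -54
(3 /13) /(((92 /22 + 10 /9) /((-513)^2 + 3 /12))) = 312645069 /27248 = 11474.06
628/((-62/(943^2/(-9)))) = 279224186/279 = 1000803.53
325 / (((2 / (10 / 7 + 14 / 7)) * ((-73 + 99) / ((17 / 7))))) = 52.04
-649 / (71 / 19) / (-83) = 12331 / 5893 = 2.09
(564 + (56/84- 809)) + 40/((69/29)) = -5233/23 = -227.52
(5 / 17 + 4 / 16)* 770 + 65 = 16455 / 34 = 483.97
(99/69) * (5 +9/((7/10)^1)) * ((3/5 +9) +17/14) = 624525/2254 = 277.07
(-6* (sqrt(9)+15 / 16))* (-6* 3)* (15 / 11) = 25515 / 44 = 579.89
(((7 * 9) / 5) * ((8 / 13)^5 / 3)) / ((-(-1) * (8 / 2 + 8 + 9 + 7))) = 24576 / 1856465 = 0.01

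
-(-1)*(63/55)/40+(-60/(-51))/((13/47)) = 2081923/486200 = 4.28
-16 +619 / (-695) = -11739 / 695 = -16.89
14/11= 1.27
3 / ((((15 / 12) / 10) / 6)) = 144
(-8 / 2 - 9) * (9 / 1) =-117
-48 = -48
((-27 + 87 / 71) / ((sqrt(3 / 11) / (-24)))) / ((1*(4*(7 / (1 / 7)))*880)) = 183*sqrt(33) / 153076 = 0.01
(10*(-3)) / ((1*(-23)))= 30 / 23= 1.30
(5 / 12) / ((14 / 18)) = 15 / 28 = 0.54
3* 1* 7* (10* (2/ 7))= 60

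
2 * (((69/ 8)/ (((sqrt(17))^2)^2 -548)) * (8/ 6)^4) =-1472/ 6993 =-0.21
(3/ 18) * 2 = 1/ 3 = 0.33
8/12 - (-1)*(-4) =-10/3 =-3.33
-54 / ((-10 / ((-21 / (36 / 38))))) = -1197 / 10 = -119.70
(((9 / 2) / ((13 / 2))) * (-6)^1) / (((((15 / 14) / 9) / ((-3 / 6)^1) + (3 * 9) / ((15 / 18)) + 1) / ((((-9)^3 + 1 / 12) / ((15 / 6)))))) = 1653183 / 45266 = 36.52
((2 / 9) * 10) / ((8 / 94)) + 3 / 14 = 3317 / 126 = 26.33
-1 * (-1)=1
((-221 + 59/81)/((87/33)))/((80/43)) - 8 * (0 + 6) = -8729713/93960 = -92.91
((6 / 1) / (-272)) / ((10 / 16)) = -3 / 85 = -0.04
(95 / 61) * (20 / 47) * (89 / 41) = 169100 / 117547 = 1.44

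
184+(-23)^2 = 713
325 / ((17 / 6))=1950 / 17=114.71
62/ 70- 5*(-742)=129881/ 35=3710.89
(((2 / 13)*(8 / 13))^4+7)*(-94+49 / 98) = -654.51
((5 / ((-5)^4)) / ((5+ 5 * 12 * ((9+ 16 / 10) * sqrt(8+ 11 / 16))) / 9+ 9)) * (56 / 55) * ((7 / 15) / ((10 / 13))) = -657384 / 602707703125+ 1215396 * sqrt(139) / 602707703125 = 0.00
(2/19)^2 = 4/361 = 0.01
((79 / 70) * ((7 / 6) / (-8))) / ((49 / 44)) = -869 / 5880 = -0.15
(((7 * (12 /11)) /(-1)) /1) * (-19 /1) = 1596 /11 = 145.09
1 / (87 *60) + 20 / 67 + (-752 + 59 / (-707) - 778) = -378264031891 / 247266180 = -1529.78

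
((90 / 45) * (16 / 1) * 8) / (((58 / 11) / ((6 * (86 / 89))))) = 726528 / 2581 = 281.49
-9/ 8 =-1.12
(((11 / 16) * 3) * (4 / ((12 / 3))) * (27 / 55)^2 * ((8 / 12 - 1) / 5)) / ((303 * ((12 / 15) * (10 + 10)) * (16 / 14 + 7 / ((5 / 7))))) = -1701 / 2723283200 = -0.00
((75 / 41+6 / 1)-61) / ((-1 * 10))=218 / 41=5.32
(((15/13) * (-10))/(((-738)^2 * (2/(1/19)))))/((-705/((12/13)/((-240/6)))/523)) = -523/54797359032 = -0.00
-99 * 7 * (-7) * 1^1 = 4851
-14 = -14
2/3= 0.67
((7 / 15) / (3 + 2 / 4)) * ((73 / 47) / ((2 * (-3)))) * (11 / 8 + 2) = -219 / 1880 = -0.12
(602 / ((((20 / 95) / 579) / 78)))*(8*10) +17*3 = 10331259171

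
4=4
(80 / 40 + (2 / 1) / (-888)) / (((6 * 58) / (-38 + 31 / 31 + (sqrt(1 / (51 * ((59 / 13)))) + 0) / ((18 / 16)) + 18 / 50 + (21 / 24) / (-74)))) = -481150489 / 2286777600 + 887 * sqrt(39117) / 523042434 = -0.21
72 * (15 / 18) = 60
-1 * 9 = -9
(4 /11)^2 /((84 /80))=320 /2541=0.13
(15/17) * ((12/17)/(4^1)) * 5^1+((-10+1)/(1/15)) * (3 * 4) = -467955/289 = -1619.22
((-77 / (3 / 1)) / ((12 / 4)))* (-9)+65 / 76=5917 / 76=77.86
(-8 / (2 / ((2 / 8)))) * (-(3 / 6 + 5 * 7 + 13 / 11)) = 807 / 22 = 36.68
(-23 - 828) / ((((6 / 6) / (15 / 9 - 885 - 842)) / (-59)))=-259881784 / 3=-86627261.33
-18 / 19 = -0.95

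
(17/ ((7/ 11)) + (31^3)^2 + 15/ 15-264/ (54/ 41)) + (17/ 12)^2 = 99400393151/ 112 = 887503510.28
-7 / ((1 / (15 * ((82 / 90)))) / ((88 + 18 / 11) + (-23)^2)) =-1953035 / 33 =-59182.88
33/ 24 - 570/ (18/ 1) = -727/ 24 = -30.29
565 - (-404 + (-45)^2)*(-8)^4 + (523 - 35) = -6638563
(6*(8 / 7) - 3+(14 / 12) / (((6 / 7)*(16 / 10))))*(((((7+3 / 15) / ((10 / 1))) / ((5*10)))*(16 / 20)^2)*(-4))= -0.17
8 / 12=2 / 3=0.67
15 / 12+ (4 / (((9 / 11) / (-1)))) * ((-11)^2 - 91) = -1745 / 12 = -145.42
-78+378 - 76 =224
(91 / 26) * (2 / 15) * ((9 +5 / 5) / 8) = 7 / 12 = 0.58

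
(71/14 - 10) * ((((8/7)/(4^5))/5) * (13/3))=-0.00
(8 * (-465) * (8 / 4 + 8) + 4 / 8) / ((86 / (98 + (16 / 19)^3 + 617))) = -365171198119 / 1179748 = -309533.22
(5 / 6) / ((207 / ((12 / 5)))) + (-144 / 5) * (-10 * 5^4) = 37260002 / 207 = 180000.01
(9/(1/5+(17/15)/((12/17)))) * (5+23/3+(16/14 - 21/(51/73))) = -81.00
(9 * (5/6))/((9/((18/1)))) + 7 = 22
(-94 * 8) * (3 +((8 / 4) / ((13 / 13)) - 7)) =1504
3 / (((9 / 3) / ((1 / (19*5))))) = 0.01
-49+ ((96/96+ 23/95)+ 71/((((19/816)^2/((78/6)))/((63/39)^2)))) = 104241965441/23465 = 4442444.72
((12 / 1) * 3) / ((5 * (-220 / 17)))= -153 / 275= -0.56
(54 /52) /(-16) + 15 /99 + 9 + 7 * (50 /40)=17.84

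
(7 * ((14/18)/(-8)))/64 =-49/4608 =-0.01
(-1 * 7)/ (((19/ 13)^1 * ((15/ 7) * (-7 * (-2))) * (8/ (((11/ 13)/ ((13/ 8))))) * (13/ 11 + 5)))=-847/ 503880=-0.00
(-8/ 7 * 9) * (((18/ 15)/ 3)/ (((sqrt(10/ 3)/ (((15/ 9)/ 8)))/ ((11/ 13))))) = -33 * sqrt(30)/ 455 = -0.40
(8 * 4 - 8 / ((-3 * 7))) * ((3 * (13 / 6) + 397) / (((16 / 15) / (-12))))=-1028925 / 7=-146989.29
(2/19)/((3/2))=4/57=0.07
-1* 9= -9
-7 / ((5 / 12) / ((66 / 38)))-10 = -3722 / 95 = -39.18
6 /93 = 2 /31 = 0.06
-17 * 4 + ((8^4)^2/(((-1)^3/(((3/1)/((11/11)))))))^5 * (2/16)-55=-40375300371966819639453139456015466619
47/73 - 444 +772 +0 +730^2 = 38925691/73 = 533228.64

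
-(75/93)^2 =-625/961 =-0.65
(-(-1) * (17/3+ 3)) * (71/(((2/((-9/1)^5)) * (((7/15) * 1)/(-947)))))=258068044845/7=36866863549.29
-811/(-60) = 811/60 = 13.52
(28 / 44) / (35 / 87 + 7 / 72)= 2088 / 1639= 1.27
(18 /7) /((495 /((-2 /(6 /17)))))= -34 /1155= -0.03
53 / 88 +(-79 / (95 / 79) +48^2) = 18717267 / 8360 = 2238.91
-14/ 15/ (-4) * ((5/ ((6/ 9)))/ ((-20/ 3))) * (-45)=189/ 16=11.81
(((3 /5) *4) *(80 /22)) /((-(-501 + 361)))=24 /385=0.06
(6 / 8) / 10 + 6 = 243 / 40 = 6.08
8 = 8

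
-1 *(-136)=136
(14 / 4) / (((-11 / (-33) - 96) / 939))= -34.35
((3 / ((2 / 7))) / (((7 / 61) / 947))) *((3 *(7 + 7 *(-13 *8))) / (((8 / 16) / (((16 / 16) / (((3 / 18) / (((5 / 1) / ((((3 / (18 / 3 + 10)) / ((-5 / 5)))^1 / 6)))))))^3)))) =331643345338368000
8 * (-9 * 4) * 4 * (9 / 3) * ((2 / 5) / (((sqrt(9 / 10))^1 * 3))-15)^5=212763032192 / 81-10630686256384 * sqrt(10) / 273375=2503733157.70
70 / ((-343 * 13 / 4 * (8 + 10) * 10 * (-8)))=1 / 22932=0.00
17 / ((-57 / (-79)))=1343 / 57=23.56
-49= -49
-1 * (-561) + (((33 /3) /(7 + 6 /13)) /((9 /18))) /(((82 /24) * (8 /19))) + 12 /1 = 2286972 /3977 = 575.05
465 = 465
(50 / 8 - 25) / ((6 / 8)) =-25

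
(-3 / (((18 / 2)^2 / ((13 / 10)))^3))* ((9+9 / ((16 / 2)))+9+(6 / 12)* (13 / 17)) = -5828641 / 24091992000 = -0.00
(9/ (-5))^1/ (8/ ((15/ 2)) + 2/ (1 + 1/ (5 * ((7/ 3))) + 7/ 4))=-10719/ 10552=-1.02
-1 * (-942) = 942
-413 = -413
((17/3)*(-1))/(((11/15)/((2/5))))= -34/11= -3.09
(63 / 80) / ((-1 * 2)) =-63 / 160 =-0.39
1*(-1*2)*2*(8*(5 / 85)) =-32 / 17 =-1.88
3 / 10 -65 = -647 / 10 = -64.70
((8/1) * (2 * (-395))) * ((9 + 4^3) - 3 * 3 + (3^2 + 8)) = -511920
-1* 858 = -858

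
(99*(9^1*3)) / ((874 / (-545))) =-1456785 / 874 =-1666.80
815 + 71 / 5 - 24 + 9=4071 / 5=814.20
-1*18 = -18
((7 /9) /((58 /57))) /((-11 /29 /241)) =-32053 /66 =-485.65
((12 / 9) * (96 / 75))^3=2097152 / 421875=4.97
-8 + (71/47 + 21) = 14.51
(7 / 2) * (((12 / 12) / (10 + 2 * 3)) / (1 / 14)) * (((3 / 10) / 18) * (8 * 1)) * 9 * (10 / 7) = 21 / 4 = 5.25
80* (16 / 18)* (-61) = -39040 / 9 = -4337.78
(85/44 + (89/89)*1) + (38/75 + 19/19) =4.44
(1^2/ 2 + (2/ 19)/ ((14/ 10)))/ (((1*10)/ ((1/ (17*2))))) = 9/ 5320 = 0.00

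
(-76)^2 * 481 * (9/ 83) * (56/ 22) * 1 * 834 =583900507008/ 913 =639540533.42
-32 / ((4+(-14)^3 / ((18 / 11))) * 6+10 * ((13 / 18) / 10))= 576 / 180659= 0.00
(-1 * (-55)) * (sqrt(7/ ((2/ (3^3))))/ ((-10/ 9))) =-297 * sqrt(42)/ 4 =-481.19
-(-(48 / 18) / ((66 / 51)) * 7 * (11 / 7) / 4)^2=-289 / 9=-32.11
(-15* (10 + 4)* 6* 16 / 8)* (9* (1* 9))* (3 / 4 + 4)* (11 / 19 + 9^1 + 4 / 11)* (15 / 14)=-113614650 / 11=-10328604.55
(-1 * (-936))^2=876096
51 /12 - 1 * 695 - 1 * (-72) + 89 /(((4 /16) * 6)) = -6713 /12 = -559.42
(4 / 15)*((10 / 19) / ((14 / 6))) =8 / 133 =0.06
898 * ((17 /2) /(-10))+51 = -712.30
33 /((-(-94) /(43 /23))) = 1419 /2162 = 0.66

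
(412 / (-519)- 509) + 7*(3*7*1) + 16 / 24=-62648 / 173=-362.13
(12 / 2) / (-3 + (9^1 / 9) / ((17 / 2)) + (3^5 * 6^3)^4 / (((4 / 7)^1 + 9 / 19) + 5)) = 6834 / 1430076978173956263725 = 0.00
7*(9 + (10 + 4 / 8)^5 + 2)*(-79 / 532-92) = -200232139419 / 2432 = -82332294.17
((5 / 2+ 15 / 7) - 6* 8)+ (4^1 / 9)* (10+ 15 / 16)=-9701 / 252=-38.50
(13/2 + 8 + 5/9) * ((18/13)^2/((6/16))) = 13008/169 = 76.97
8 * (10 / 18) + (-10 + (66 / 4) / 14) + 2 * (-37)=-19751 / 252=-78.38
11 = 11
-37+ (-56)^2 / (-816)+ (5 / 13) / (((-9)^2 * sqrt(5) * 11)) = -40.84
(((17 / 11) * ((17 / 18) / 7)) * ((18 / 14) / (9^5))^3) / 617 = 289 / 82842391495724568246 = 0.00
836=836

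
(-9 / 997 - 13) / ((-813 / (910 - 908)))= 25940 / 810561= 0.03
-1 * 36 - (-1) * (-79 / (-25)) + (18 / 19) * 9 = -11549 / 475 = -24.31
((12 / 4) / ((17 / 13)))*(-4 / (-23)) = 0.40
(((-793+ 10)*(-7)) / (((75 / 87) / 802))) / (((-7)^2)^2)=18211014 / 8575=2123.73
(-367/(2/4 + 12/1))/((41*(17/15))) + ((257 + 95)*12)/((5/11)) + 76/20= 32396449/3485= 9295.97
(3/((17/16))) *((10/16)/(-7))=-30/119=-0.25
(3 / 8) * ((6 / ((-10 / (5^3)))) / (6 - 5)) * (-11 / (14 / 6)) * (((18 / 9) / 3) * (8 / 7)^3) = 316800 / 2401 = 131.95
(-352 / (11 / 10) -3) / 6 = -323 / 6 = -53.83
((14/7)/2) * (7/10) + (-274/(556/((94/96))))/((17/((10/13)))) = 0.68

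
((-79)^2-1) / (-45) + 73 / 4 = -1445 / 12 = -120.42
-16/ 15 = -1.07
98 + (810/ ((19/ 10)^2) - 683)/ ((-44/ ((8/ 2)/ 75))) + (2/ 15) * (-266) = 18789553/ 297825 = 63.09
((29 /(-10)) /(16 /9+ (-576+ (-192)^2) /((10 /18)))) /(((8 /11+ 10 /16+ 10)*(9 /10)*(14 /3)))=-1595 /1712940012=-0.00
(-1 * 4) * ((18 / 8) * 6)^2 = -729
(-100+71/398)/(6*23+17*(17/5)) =-198645/389642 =-0.51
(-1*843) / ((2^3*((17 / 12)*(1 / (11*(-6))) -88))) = 83457 / 69713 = 1.20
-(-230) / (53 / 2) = 460 / 53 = 8.68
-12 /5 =-2.40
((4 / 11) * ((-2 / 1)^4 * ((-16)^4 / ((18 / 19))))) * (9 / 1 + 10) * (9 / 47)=1464355.65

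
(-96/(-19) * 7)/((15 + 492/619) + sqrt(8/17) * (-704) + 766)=120845914112 * sqrt(34)/15592735317017 + 1140698924512/15592735317017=0.12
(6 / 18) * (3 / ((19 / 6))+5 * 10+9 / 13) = 12755 / 741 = 17.21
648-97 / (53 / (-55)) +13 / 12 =476837 / 636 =749.74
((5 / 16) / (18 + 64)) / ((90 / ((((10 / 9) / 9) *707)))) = 3535 / 956448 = 0.00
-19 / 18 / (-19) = 0.06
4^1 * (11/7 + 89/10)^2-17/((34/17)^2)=2128331/4900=434.35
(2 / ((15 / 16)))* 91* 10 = 5824 / 3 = 1941.33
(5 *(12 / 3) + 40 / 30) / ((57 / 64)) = 4096 / 171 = 23.95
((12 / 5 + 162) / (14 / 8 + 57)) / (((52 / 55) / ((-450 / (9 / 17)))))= -1537140 / 611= -2515.78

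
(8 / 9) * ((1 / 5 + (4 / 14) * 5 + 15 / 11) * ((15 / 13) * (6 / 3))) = 6144 / 1001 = 6.14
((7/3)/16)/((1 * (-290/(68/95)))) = -119/330600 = -0.00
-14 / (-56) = 1 / 4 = 0.25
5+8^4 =4101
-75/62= -1.21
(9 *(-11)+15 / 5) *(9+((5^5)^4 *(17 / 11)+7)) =-155639648437516896 / 11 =-14149058948865172.36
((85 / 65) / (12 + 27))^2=289 / 257049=0.00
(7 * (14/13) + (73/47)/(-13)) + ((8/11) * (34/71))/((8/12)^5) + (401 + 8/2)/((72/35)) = 789994173/3817528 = 206.94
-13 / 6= -2.17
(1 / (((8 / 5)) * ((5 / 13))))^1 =13 / 8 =1.62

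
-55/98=-0.56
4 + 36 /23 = 128 /23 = 5.57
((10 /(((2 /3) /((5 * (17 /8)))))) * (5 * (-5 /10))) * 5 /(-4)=31875 /64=498.05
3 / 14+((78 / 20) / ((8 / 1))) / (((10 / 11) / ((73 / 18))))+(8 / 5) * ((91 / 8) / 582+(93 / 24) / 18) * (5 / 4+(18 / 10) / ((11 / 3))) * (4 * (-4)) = -868637167 / 107553600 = -8.08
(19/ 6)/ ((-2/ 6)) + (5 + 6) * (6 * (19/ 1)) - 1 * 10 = 2469/ 2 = 1234.50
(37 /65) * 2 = 74 /65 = 1.14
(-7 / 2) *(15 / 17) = -105 / 34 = -3.09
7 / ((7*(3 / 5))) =5 / 3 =1.67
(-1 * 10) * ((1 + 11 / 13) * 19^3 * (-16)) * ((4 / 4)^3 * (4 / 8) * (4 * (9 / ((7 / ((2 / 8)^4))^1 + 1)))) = 474094080 / 23309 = 20339.53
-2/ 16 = -1/ 8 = -0.12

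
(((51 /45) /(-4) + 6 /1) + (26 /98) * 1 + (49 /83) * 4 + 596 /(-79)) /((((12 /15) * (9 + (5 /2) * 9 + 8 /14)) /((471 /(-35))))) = -2418584843 /5770422280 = -0.42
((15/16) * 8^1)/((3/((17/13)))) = 85/26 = 3.27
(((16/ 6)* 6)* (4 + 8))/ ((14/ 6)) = 576/ 7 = 82.29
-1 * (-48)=48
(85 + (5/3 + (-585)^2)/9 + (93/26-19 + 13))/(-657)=-26751649/461214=-58.00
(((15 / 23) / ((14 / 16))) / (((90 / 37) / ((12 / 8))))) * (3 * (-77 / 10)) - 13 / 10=-2741 / 230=-11.92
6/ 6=1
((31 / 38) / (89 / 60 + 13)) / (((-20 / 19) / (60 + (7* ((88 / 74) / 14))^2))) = -3842016 / 1189661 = -3.23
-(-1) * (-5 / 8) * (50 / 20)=-25 / 16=-1.56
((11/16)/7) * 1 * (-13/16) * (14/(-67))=143/8576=0.02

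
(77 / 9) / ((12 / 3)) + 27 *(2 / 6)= 401 / 36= 11.14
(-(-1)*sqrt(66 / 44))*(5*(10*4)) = 100*sqrt(6) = 244.95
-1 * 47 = -47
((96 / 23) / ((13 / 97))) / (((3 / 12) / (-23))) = -37248 / 13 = -2865.23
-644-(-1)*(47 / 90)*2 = -28933 / 45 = -642.96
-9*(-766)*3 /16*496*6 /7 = 3846852 /7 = 549550.29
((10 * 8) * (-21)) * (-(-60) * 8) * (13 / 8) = -1310400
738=738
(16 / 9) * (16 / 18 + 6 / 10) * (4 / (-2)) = -2144 / 405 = -5.29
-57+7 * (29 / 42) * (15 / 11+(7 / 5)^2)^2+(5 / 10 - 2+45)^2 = 1713942343 / 907500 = 1888.64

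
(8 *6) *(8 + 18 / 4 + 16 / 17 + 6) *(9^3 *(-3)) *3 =-104083704 / 17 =-6122570.82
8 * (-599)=-4792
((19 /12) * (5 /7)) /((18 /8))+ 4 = 851 /189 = 4.50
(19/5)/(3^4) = 19/405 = 0.05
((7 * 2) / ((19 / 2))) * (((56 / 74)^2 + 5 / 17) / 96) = 141211 / 10612488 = 0.01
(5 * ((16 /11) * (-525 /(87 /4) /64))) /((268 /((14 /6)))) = -6125 /256476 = -0.02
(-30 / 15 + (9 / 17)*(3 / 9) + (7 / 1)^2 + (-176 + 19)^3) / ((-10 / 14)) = 460511653 / 85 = 5417784.15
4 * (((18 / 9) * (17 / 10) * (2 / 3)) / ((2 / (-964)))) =-65552 / 15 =-4370.13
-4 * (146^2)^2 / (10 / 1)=-908743712 / 5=-181748742.40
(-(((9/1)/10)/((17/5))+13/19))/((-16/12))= 1839/2584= 0.71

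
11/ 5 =2.20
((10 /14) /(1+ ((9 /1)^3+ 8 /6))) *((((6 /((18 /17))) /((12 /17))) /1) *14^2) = 10115 /6582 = 1.54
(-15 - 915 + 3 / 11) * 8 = -81816 / 11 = -7437.82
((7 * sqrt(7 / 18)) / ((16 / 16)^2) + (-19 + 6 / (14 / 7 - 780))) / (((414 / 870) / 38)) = -40740940 / 26841 + 19285 * sqrt(14) / 207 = -1169.27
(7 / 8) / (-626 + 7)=-7 / 4952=-0.00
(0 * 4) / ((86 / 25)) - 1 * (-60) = 60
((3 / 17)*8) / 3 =8 / 17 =0.47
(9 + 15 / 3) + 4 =18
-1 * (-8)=8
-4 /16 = -1 /4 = -0.25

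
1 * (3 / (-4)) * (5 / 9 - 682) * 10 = 30665 / 6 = 5110.83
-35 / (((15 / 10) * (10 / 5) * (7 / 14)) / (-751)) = 52570 / 3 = 17523.33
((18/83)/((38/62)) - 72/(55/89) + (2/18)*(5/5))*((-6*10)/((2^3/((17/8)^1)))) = 1539958583/832656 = 1849.45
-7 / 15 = -0.47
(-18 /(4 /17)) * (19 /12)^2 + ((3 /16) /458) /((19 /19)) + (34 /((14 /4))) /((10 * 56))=-172142253 /897680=-191.76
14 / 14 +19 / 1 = 20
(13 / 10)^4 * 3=8.57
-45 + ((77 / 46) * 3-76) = -5335 / 46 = -115.98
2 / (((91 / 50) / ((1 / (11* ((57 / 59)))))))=5900 / 57057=0.10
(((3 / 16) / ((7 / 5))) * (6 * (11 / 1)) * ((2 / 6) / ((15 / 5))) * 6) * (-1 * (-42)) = 495 / 2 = 247.50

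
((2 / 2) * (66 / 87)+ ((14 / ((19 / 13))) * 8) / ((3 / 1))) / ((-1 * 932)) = -21739 / 770298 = -0.03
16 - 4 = 12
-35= -35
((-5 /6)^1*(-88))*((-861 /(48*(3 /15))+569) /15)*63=147628.25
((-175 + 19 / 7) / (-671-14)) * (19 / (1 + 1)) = 11457 / 4795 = 2.39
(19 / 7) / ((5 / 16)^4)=1245184 / 4375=284.61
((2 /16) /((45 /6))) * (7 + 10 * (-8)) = -73 /60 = -1.22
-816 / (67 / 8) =-6528 / 67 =-97.43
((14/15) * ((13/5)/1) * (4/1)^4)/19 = 46592/1425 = 32.70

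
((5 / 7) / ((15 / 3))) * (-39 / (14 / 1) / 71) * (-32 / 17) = 624 / 59143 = 0.01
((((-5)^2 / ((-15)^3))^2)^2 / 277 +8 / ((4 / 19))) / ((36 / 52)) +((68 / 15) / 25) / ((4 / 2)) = 45525903893833 / 828051508125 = 54.98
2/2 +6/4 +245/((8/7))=1735/8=216.88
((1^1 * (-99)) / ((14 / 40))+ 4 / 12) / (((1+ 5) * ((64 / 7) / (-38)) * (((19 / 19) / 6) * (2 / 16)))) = 112727 / 12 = 9393.92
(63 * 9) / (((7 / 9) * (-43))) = -729 / 43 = -16.95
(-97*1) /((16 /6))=-291 /8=-36.38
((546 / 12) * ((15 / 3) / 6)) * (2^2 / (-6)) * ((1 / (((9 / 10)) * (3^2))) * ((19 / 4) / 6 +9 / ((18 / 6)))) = -207025 / 17496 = -11.83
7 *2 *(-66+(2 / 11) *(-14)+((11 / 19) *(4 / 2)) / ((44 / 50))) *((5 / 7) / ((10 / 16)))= -224816 / 209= -1075.67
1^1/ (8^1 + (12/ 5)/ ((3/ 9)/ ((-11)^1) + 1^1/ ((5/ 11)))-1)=179/ 1451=0.12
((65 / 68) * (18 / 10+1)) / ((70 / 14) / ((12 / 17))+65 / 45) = 1638 / 5219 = 0.31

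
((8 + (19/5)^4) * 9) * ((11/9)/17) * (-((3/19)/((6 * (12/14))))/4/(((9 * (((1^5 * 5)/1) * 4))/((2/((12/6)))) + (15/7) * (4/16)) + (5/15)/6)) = -218814057/36748517500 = -0.01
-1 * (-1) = 1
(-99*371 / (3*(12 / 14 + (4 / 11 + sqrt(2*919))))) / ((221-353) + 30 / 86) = -635072977 / 10273456371 + 1040438707*sqrt(1838) / 20546912742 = 2.11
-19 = -19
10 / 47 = 0.21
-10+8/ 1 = -2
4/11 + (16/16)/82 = 339/902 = 0.38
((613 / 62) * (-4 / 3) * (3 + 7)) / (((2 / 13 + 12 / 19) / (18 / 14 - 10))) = 92360710 / 63147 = 1462.63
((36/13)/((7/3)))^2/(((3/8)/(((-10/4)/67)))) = -77760/554827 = -0.14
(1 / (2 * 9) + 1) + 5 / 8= 121 / 72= 1.68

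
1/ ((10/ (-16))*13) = -8/ 65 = -0.12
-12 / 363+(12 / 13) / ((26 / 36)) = 25460 / 20449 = 1.25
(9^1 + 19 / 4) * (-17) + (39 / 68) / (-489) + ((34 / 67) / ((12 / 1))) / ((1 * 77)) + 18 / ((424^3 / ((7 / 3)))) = -382070634611042789 / 1634522421928704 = -233.75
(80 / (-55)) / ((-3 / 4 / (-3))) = -64 / 11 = -5.82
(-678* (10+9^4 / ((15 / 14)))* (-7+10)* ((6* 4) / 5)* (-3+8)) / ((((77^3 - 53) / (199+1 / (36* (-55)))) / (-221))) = 6858366031439 / 237750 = 28846965.43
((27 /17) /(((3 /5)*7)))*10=3.78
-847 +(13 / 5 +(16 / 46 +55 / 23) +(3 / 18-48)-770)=-1145051 / 690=-1659.49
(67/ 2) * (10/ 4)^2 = 1675/ 8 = 209.38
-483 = -483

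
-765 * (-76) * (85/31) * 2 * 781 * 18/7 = 138946460400/217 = 640306269.12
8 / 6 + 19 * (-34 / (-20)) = 1009 / 30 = 33.63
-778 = -778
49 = 49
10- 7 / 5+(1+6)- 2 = 68 / 5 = 13.60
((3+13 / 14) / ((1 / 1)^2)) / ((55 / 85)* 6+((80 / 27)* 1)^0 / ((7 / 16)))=0.64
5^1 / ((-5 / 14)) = -14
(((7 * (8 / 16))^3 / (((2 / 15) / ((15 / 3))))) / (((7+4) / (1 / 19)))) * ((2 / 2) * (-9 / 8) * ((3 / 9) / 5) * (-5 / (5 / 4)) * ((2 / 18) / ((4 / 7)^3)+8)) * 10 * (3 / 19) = 127364475 / 4066304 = 31.32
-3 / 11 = -0.27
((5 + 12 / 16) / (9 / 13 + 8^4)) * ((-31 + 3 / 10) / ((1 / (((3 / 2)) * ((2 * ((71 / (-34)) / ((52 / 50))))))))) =7519965 / 28971808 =0.26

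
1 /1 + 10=11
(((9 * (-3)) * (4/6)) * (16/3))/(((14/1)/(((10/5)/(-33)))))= 32/77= 0.42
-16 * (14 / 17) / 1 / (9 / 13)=-2912 / 153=-19.03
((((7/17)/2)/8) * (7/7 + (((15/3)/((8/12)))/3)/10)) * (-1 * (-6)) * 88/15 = 77/68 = 1.13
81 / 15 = 5.40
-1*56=-56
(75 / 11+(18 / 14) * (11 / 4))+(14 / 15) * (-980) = -904.31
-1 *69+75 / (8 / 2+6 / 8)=-1011 / 19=-53.21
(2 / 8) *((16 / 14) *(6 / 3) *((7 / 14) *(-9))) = -18 / 7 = -2.57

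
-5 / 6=-0.83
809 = 809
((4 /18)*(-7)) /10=-7 /45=-0.16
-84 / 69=-28 / 23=-1.22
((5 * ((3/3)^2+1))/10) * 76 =76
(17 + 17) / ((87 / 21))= 238 / 29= 8.21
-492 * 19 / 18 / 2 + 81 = -536 / 3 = -178.67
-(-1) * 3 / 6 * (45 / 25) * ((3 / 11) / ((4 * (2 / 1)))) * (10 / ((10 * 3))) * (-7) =-63 / 880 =-0.07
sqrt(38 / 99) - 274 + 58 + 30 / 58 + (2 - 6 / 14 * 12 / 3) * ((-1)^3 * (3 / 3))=-43801 / 203 + sqrt(418) / 33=-215.15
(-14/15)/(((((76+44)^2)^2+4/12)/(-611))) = 8554/3110400005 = 0.00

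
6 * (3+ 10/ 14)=156/ 7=22.29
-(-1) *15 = 15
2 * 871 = 1742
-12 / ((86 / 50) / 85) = -25500 / 43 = -593.02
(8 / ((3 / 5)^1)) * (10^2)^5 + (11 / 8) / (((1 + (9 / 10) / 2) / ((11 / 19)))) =440800000001815 / 3306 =133333333333.88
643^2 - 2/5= 2067243/5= 413448.60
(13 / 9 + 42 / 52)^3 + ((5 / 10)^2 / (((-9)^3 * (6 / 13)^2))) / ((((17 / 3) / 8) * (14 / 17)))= 3072884257 / 269070984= 11.42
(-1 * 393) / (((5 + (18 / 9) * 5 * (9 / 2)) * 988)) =-393 / 49400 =-0.01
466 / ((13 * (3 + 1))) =233 / 26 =8.96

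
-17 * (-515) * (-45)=-393975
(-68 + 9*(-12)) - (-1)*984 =808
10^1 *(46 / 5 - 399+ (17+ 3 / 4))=-7441 / 2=-3720.50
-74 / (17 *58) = -0.08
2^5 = 32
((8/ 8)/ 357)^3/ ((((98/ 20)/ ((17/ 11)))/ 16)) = 160/ 1442595231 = 0.00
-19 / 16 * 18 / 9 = -19 / 8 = -2.38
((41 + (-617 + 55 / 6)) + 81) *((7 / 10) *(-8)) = 8162 / 3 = 2720.67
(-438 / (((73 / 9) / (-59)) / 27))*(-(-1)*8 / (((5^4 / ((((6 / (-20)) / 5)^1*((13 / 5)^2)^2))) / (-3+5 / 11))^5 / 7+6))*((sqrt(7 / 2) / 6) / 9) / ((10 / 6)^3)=2991238689240864166527575754447920256*sqrt(14) / 1788025296428917041654010279736456308852375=0.00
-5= -5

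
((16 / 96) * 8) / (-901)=-4 / 2703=-0.00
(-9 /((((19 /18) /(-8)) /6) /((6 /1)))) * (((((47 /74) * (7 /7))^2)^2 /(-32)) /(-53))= 3557287449 /15098241016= 0.24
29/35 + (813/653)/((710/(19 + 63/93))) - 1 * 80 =-3980892308/50303855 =-79.14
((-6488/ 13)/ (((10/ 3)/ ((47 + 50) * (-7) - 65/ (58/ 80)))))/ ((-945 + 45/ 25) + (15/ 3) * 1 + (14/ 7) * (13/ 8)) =-289248016/ 2349841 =-123.09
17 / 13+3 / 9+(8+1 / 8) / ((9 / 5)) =5761 / 936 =6.15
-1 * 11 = -11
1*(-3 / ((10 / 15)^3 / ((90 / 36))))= -405 / 16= -25.31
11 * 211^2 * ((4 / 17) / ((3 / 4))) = 7835696 / 51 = 153641.10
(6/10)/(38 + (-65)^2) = 1/7105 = 0.00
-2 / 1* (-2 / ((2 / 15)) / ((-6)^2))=5 / 6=0.83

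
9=9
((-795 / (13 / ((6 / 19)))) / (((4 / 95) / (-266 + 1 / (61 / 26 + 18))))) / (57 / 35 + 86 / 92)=58719654000 / 1233973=47585.85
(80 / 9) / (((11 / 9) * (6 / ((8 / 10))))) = 0.97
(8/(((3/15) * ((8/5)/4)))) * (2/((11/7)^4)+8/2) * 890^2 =5019220860000/14641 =342819538.28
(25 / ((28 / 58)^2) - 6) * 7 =708.89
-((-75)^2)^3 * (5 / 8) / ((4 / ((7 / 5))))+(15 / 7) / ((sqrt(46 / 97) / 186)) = -1245849609375 / 32+1395 * sqrt(4462) / 161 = -38932799714.19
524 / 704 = 0.74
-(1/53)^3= -1/148877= -0.00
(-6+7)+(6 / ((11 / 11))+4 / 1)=11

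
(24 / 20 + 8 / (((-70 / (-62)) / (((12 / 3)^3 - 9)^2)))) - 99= 746777 / 35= 21336.49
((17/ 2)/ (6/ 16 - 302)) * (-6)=408/ 2413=0.17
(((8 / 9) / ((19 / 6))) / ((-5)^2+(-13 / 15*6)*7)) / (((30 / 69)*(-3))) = 184 / 9747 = 0.02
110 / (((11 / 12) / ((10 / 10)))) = 120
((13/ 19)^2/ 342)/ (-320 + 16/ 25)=-4225/ 985720608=-0.00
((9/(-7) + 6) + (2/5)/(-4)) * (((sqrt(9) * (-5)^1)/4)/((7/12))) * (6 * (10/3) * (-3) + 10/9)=85595/49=1746.84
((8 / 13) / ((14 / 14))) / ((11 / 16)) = 128 / 143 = 0.90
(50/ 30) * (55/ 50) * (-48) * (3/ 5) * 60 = -3168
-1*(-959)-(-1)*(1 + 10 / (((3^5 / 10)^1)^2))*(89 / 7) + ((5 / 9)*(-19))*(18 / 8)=1567693607 / 1653372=948.18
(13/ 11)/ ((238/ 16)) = 104/ 1309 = 0.08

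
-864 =-864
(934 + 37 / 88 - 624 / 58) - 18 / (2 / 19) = 1920793 / 2552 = 752.66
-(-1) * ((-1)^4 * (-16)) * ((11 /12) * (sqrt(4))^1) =-88 /3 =-29.33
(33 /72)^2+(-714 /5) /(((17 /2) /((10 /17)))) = -94711 /9792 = -9.67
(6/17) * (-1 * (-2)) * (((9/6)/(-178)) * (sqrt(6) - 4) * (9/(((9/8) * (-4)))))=-72/1513 + 18 * sqrt(6)/1513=-0.02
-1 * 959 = -959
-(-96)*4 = 384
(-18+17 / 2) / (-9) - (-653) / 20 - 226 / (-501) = 1026749 / 30060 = 34.16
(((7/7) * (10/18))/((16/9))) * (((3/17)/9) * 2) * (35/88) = 175/35904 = 0.00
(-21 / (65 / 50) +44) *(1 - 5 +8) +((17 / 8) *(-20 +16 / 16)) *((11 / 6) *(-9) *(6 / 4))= 462037 / 416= 1110.67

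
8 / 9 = 0.89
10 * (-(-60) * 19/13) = 11400/13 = 876.92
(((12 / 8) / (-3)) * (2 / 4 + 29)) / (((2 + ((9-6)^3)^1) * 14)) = -59 / 1624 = -0.04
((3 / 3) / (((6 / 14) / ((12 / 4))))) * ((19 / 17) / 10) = 133 / 170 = 0.78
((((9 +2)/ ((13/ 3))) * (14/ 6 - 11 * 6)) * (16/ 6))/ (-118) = 8404/ 2301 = 3.65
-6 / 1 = -6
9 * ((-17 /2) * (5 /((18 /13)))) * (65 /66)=-71825 /264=-272.06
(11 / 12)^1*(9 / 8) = 33 / 32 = 1.03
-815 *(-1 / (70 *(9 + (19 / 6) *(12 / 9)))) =0.88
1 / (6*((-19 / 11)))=-0.10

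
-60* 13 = -780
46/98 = 23/49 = 0.47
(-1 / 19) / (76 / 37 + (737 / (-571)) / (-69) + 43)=-1457763 / 1248402638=-0.00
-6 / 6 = -1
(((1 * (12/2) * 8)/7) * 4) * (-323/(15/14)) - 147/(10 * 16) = -264631/32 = -8269.72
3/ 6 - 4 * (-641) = 5129/ 2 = 2564.50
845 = 845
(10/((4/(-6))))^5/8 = -759375/8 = -94921.88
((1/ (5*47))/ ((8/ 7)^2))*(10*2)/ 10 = 49/ 7520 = 0.01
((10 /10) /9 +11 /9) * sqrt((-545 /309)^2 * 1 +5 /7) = 2.61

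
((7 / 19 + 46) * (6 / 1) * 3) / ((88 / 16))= 31716 / 209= 151.75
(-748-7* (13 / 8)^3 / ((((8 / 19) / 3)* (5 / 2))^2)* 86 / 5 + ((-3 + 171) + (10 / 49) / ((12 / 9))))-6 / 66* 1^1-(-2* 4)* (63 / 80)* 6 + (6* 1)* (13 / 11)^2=-14359076828937 / 3035648000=-4730.15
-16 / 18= -8 / 9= -0.89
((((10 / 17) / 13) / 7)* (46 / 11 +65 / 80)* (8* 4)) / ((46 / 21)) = 26370 / 55913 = 0.47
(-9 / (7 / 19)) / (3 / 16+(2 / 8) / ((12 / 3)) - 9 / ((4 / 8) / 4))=684 / 2009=0.34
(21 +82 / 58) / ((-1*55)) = -0.41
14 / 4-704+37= -1327 / 2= -663.50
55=55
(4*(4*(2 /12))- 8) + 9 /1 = 11 /3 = 3.67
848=848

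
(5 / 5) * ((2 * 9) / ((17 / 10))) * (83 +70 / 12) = 15990 / 17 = 940.59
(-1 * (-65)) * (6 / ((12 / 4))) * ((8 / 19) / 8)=6.84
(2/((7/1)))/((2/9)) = 1.29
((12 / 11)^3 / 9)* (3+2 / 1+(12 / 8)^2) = 1392 / 1331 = 1.05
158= 158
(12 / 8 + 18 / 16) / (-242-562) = -7 / 2144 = -0.00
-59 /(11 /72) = -4248 /11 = -386.18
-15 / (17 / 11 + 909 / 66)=-330 / 337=-0.98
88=88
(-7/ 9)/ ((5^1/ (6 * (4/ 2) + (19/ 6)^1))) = -637/ 270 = -2.36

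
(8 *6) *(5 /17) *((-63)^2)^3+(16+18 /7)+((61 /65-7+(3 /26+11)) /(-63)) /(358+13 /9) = 44174354875640920331 /50045450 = 882684737086.81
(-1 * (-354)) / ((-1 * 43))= -354 / 43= -8.23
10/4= 5/2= 2.50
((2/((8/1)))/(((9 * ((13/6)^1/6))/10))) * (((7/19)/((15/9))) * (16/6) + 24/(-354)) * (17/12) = 24854/43719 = 0.57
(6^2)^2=1296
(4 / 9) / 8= 1 / 18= 0.06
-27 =-27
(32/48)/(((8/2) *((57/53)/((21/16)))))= 371/1824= 0.20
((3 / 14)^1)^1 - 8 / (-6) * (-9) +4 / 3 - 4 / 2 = -523 / 42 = -12.45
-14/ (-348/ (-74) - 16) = 259/ 209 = 1.24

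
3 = 3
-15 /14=-1.07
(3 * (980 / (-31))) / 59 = -2940 / 1829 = -1.61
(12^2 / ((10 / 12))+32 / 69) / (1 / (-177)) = -3526784 / 115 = -30667.69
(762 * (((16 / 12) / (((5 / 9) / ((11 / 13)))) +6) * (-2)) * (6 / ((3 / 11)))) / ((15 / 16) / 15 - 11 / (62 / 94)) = 2893600512 / 178555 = 16205.65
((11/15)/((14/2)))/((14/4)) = 22/735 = 0.03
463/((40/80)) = 926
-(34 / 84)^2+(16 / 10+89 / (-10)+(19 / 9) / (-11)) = -82529 / 10780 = -7.66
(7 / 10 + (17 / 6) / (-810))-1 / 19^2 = 243425 / 350892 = 0.69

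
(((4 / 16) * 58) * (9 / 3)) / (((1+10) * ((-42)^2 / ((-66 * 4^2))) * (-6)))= 58 / 147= 0.39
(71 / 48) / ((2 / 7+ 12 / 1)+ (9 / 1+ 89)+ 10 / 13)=6461 / 485088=0.01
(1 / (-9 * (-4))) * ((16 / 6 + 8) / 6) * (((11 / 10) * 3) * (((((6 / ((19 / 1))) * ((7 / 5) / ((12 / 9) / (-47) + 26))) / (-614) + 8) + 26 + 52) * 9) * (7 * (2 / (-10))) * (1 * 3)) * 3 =-2121732417189 / 1335027875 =-1589.28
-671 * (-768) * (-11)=-5668608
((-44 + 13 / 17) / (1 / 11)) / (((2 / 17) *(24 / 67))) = -180565 / 16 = -11285.31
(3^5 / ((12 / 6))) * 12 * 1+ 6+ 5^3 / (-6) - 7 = 8617 / 6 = 1436.17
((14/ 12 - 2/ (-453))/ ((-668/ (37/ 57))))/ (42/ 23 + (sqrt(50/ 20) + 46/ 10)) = -3336256145/ 17698905194076 + 519173825 * sqrt(10)/ 35397810388152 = -0.00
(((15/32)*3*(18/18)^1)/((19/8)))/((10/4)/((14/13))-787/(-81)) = 25515/518719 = 0.05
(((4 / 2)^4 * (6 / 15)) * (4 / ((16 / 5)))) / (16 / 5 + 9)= 40 / 61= 0.66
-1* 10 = -10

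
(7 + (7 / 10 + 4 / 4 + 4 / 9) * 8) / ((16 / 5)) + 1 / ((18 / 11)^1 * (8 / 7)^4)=582955 / 73728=7.91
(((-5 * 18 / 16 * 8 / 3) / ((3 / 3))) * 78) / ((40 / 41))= -4797 / 4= -1199.25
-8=-8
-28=-28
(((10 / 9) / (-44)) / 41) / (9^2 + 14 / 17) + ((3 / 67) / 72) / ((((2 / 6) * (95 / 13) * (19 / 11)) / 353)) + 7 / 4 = 9844269762361 / 5462458836120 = 1.80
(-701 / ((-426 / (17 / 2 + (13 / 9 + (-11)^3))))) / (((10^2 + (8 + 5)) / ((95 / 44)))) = -1583562505 / 38125296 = -41.54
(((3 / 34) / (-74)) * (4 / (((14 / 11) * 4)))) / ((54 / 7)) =-11 / 90576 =-0.00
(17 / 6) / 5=17 / 30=0.57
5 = 5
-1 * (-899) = 899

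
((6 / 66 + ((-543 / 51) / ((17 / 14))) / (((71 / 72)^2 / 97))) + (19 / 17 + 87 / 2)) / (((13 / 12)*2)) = -79799492301 / 208329407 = -383.04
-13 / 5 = -2.60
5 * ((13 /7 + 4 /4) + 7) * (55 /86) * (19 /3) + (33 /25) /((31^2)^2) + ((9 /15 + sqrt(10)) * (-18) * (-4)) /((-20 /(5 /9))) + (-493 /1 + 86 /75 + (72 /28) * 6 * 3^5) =28818577544201 /8339394630- 2 * sqrt(10) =3449.39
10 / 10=1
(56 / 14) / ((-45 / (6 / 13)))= -8 / 195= -0.04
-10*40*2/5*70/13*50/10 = -4307.69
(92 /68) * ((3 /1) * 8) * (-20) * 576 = -6359040 /17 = -374061.18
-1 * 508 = -508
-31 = -31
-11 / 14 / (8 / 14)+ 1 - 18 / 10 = -87 / 40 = -2.18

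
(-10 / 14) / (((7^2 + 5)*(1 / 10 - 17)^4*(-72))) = 3125 / 1387557956421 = 0.00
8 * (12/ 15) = 32/ 5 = 6.40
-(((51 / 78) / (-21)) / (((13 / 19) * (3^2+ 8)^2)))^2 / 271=-361 / 3945836843676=-0.00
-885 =-885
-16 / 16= -1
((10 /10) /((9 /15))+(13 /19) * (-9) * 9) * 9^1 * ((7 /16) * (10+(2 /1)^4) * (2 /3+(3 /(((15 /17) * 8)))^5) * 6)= -21859059684189 /972800000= -22470.25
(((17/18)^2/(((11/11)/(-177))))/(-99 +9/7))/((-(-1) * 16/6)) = 119357/196992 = 0.61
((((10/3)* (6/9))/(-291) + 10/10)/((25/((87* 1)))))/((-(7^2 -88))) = 75371/851175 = 0.09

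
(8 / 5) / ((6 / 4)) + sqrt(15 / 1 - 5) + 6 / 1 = sqrt(10) + 106 / 15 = 10.23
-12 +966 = 954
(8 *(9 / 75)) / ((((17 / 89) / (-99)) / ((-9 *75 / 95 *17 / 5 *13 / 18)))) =4123548 / 475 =8681.15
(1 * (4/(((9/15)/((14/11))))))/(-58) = -140/957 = -0.15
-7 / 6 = -1.17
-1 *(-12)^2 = -144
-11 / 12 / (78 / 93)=-341 / 312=-1.09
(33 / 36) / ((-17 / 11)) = -121 / 204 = -0.59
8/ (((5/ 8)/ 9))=576/ 5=115.20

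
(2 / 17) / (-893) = -2 / 15181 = -0.00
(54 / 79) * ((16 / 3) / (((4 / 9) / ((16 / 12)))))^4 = 3538944 / 79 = 44796.76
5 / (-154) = -5 / 154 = -0.03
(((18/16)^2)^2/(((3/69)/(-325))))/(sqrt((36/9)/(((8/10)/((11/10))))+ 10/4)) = -49043475 * sqrt(2)/16384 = -4233.27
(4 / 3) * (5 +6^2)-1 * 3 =155 / 3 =51.67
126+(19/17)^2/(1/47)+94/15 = 827881/4335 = 190.98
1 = 1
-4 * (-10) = 40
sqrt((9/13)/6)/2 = sqrt(78)/52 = 0.17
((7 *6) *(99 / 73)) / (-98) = -297 / 511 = -0.58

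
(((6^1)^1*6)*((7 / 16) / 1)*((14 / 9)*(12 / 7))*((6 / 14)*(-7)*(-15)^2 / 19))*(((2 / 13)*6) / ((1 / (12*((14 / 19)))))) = -57153600 / 4693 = -12178.48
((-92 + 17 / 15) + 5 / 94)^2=16396034209 / 1988100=8247.09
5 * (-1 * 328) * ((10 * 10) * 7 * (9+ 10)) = -21812000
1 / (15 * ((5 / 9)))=0.12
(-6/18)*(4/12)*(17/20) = -17/180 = -0.09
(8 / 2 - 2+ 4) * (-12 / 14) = -36 / 7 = -5.14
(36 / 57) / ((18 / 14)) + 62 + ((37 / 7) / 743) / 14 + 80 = 591397417 / 4150398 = 142.49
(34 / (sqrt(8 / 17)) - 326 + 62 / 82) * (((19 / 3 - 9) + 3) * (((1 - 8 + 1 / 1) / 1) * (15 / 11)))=400050 / 451 - 255 * sqrt(34) / 11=751.86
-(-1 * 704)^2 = -495616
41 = 41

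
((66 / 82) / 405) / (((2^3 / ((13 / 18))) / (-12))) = -143 / 66420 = -0.00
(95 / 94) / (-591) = -95 / 55554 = -0.00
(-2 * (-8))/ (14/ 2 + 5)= 4/ 3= 1.33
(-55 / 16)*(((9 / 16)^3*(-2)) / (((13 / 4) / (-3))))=-120285 / 106496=-1.13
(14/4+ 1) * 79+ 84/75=17831/50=356.62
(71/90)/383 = 71/34470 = 0.00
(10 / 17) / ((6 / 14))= 1.37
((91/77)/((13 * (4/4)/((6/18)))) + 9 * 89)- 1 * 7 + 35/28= 104977/132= 795.28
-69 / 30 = -23 / 10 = -2.30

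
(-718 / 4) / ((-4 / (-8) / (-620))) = 222580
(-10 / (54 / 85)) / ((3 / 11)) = -4675 / 81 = -57.72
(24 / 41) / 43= 24 / 1763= 0.01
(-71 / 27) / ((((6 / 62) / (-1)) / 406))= 893606 / 81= 11032.17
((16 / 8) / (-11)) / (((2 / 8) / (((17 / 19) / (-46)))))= 68 / 4807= 0.01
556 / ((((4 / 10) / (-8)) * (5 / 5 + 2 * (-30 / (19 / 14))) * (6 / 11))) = 1162040 / 2463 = 471.80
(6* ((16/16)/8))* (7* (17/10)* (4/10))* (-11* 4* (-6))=23562/25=942.48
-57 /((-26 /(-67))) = -146.88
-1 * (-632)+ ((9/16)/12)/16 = 647171/1024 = 632.00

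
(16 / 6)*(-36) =-96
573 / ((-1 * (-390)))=191 / 130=1.47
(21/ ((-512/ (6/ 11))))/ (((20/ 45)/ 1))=-567/ 11264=-0.05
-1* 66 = -66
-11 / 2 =-5.50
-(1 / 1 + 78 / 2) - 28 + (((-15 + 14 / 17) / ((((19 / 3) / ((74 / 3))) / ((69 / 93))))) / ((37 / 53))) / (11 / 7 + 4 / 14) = -99.60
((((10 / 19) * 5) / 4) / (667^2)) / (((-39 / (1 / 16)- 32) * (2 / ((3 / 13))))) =-75 / 288345017792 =-0.00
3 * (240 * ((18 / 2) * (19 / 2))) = 61560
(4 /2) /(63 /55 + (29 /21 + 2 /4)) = 4620 /6991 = 0.66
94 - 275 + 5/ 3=-538/ 3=-179.33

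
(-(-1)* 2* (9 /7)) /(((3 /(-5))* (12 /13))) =-65 /14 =-4.64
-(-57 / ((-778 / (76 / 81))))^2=-521284 / 110313009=-0.00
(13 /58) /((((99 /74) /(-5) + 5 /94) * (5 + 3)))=-113035 /864896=-0.13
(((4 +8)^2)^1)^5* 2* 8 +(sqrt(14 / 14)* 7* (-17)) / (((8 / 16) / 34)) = 990677819492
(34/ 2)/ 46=17/ 46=0.37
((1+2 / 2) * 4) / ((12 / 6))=4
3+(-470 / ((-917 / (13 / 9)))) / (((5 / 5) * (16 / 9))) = 3.42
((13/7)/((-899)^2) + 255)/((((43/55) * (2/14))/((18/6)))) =238035401670/34752643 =6849.42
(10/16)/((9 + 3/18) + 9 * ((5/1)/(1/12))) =3/2636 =0.00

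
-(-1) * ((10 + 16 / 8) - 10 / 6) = 31 / 3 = 10.33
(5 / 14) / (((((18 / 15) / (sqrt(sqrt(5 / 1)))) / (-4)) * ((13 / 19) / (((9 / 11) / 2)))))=-1425 * 5^(1 / 4) / 2002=-1.06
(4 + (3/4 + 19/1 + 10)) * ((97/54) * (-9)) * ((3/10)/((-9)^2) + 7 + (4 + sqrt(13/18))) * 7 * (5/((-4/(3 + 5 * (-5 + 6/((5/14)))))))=1578675 * sqrt(26)/32 + 312682895/96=3508666.45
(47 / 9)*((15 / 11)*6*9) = 4230 / 11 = 384.55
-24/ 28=-6/ 7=-0.86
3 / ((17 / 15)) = 45 / 17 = 2.65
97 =97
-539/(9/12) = -2156/3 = -718.67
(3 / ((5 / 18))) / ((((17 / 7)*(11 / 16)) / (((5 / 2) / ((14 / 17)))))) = 216 / 11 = 19.64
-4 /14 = -2 /7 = -0.29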